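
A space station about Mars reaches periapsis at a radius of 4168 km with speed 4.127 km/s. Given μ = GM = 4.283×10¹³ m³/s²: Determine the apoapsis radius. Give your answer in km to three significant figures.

apoapsis radius ≈ 20200 km

r_p = 4.168×10⁶ m.
Specific energy ε = v²/2 − μ/r = -1.760×10⁶ J/kg, so a = −μ/(2ε) = 1.217×10⁷ m.
The apsides satisfy r_p + r_a = 2a, so the apoapsis radius is 2a − r_p = 2.017×10⁷ m = 20169 km.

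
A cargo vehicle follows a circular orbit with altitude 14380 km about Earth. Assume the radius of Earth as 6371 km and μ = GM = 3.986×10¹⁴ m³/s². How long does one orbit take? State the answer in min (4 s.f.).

r = 6371 + 14380 = 20751 km = 2.0751×10⁷ m.
Kepler's third law: T = 2π√(r³/μ) = 2π√((2.075×10⁷)³ / 3.986×10¹⁴).
r³/μ = 2.242×10⁷ s², so T = 2π × 4.735×10³ = 2.975×10⁴ s.
Converting: 2.975×10⁴ s ÷ 60.00 = 495.8 min.

T ≈ 495.8 min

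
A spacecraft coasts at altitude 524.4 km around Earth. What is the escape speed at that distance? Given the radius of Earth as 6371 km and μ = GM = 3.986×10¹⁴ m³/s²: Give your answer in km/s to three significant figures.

v_esc ≈ 10.8 km/s

r = 6371 + 524.4 = 6895.4 km = 6.8954×10⁶ m.
Escape speed v_esc = √(2μ/r) = √(2 × 3.986×10¹⁴ / 6.895×10⁶) = √(1.156×10⁸) = 10750 m/s.
= 10.75 km/s.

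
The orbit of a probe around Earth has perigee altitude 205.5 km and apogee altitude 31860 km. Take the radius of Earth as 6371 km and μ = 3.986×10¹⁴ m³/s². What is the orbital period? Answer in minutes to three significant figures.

r_p = 6371 + 205.5 = 6576.5 km = 6.5765×10⁶ m.
r_a = 6371 + 31860 = 38231 km = 3.8231×10⁷ m.
Semi-major axis a = (r_p + r_a)/2 = (6576.5 + 38231)/2 = 22404 km = 2.240×10⁷ m.
By Kepler's third law T = 2π√(a³/μ) = 2π × 5.311×10³ = 3.337×10⁴ s.
= 556.2 minutes.

T ≈ 556 minutes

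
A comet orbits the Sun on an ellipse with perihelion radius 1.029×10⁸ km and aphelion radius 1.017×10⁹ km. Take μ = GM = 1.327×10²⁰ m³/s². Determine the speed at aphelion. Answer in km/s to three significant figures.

v ≈ 4.90 km/s

Semi-major axis a = (r_p + r_a)/2 = 5.5995×10⁸ km = 5.600×10¹¹ m.
Vis-viva: v² = μ(2/r − 1/a) = 1.327×10²⁰ × (1.967×10⁻¹² − 1.786×10⁻¹²) = 2.398×10⁷ m²/s².
v = 4897 m/s = 4.897 km/s.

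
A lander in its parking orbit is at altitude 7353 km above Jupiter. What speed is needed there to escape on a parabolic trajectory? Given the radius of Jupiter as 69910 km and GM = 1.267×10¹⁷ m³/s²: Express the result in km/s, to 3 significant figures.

r = 69910 + 7353 = 77263 km = 7.7263×10⁷ m.
Escape speed v_esc = √(2μ/r) = √(2 × 1.267×10¹⁷ / 7.726×10⁷) = √(3.280×10⁹) = 57270 m/s.
= 57.27 km/s.

v_esc ≈ 57.3 km/s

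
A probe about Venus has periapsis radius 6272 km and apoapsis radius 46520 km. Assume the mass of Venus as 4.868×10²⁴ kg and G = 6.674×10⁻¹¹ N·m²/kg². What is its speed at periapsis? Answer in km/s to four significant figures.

μ = GM = 6.674×10⁻¹¹ × 4.868×10²⁴ = 3.249×10¹⁴ m³/s².
Semi-major axis a = (r_p + r_a)/2 = 26396 km = 2.640×10⁷ m.
Vis-viva: v² = μ(2/r − 1/a) = 3.249×10¹⁴ × (3.189×10⁻⁷ − 3.788×10⁻⁸) = 9.129×10⁷ m²/s².
v = 9555 m/s = 9.555 km/s.

v ≈ 9.555 km/s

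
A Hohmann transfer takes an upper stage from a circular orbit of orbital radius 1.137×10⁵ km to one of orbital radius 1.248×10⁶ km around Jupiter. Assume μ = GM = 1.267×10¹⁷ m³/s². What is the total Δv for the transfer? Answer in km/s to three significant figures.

r₁ = 1.137×10⁵ km = 1.137×10⁸ m.
r₂ = 1.248×10⁶ km = 1.248×10⁹ m.
Transfer ellipse a_t = (r₁ + r₂)/2 = 6.808×10⁸ m.
At r₁: circular v_c1 = √(μ/r₁) = 33380 m/s; transfer-perijove v_p = √[μ(2/r₁ − 1/a_t)] = 45190 m/s.
Δv₁ = v_p − v_c1 = 11810 m/s.
At r₂: circular v_c2 = √(μ/r₂) = 10080 m/s; transfer-apojove v_a = √[μ(2/r₂ − 1/a_t)] = 4118 m/s.
Δv₂ = v_c2 − v_a = 5958 m/s.
Total Δv = Δv₁ + Δv₂ = 17770 m/s = 17.77 km/s.

Δv_total ≈ 17.8 km/s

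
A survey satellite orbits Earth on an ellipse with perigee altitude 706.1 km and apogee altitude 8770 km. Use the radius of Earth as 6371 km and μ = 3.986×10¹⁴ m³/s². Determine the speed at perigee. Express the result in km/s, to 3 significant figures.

r_p = 6371 + 706.1 = 7077.1 km = 7.0771×10⁶ m.
r_a = 6371 + 8770 = 15141 km = 1.5141×10⁷ m.
Semi-major axis a = (r_p + r_a)/2 = 11109 km = 1.111×10⁷ m.
Vis-viva: v² = μ(2/r − 1/a) = 3.986×10¹⁴ × (2.826×10⁻⁷ − 9.002×10⁻⁸) = 7.676×10⁷ m²/s².
v = 8762 m/s = 8.762 km/s.

v ≈ 8.76 km/s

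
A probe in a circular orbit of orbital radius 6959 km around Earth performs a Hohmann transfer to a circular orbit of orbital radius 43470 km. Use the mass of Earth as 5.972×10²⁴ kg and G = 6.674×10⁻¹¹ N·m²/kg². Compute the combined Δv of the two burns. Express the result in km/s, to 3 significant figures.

μ = GM = 6.674×10⁻¹¹ × 5.972×10²⁴ = 3.986×10¹⁴ m³/s².
r₁ = 6959 km = 6.959×10⁶ m.
r₂ = 43470 km = 4.347×10⁷ m.
Transfer ellipse a_t = (r₁ + r₂)/2 = 2.521×10⁷ m.
At r₁: circular v_c1 = √(μ/r₁) = 7568 m/s; transfer-perigee v_p = √[μ(2/r₁ − 1/a_t)] = 9937 m/s.
Δv₁ = v_p − v_c1 = 2369 m/s.
At r₂: circular v_c2 = √(μ/r₂) = 3028 m/s; transfer-apogee v_a = √[μ(2/r₂ − 1/a_t)] = 1591 m/s.
Δv₂ = v_c2 − v_a = 1437 m/s.
Total Δv = Δv₁ + Δv₂ = 3806 m/s = 3.806 km/s.

Δv_total ≈ 3.81 km/s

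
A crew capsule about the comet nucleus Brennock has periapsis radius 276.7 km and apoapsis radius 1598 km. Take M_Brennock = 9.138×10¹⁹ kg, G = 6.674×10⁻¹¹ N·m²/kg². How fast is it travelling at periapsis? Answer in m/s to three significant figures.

μ = GM = 6.674×10⁻¹¹ × 9.138×10¹⁹ = 6.099×10⁹ m³/s².
Semi-major axis a = (r_p + r_a)/2 = 937.35 km = 9.374×10⁵ m.
Vis-viva: v² = μ(2/r − 1/a) = 6.099×10⁹ × (7.228×10⁻⁶ − 1.067×10⁻⁶) = 3.758×10⁴ m²/s².
v = 193.8 m/s.

v ≈ 194 m/s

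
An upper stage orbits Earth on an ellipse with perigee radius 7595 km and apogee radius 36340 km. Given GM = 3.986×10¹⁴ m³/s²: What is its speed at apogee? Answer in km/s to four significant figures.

v ≈ 1.947 km/s

Semi-major axis a = (r_p + r_a)/2 = 21968 km = 2.197×10⁷ m.
Vis-viva: v² = μ(2/r − 1/a) = 3.986×10¹⁴ × (5.504×10⁻⁸ − 4.552×10⁻⁸) = 3.792×10⁶ m²/s².
v = 1947 m/s = 1.947 km/s.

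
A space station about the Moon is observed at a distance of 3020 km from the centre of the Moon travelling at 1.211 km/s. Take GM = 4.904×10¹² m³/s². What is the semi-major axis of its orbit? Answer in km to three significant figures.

r = 3.020×10⁶ m.
Specific orbital energy ε = v²/2 − μ/r = (1211)²/2 − 4.904×10¹²/3.020×10⁶ = -8.906×10⁵ J/kg.
Since ε = −μ/(2a), a = −μ/(2ε) = 2.753×10⁶ m = 2753.3 km.

a ≈ 2750 km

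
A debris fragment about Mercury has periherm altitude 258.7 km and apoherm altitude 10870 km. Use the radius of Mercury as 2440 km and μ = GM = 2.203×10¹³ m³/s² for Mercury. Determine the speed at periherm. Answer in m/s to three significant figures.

r_p = 2440 + 258.7 = 2698.7 km = 2.6987×10⁶ m.
r_a = 2440 + 10870 = 13310 km = 1.3310×10⁷ m.
Semi-major axis a = (r_p + r_a)/2 = 8004.4 km = 8.004×10⁶ m.
Vis-viva: v² = μ(2/r − 1/a) = 2.203×10¹³ × (7.411×10⁻⁷ − 1.249×10⁻⁷) = 1.357×10⁷ m²/s².
v = 3684 m/s.

v ≈ 3680 m/s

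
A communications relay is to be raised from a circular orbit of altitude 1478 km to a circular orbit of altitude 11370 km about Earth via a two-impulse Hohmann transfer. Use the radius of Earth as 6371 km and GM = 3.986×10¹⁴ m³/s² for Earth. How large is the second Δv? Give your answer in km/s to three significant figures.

r₁ = 6371 + 1478 = 7849.0 km = 7.8490×10⁶ m.
r₂ = 6371 + 11370 = 17741 km = 1.7741×10⁷ m.
Transfer ellipse a_t = (r₁ + r₂)/2 = 1.280×10⁷ m.
At r₁: circular v_c1 = √(μ/r₁) = 7126 m/s; transfer-perigee v_p = √[μ(2/r₁ − 1/a_t)] = 8391 m/s.
At r₂: circular v_c2 = √(μ/r₂) = 4740 m/s; transfer-apogee v_a = √[μ(2/r₂ − 1/a_t)] = 3713 m/s.
Δv₂ = v_c2 − v_a = 1028 m/s.
= 1.028 km/s.

Δv ≈ 1.03 km/s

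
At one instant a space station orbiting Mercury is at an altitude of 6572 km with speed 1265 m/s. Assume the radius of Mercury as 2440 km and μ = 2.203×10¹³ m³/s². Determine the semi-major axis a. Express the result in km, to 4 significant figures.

r = 2440 + 6572 = 9012.0 km = 9.012×10⁶ m.
Specific orbital energy ε = v²/2 − μ/r = (1265)²/2 − 2.203×10¹³/9.012×10⁶ = -1.644×10⁶ J/kg.
Since ε = −μ/(2a), a = −μ/(2ε) = 6.698×10⁶ m = 6698.5 km.

a ≈ 6698 km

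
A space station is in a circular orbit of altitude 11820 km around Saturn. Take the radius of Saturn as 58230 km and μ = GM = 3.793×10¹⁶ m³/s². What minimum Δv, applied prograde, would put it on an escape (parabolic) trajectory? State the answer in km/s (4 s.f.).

Δv ≈ 9.639 km/s

r = 58230 + 11820 = 70050 km = 7.0050×10⁷ m.
Circular speed v_c = √(μ/r) = 23270 m/s.
Escape speed v_esc = √(2μ/r) = √2 × v_c = 32910 m/s.
Δv = v_esc − v_c = 9639 m/s = 9.639 km/s.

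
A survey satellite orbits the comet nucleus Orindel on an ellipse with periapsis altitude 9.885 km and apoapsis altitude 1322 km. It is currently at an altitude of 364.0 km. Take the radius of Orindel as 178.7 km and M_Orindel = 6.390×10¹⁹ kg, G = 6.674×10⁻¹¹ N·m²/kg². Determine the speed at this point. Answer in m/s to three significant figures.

μ = GM = 6.674×10⁻¹¹ × 6.390×10¹⁹ = 4.265×10⁹ m³/s².
r_p = 178.7 + 9.885 = 188.58 km = 1.8858×10⁵ m.
r_a = 178.7 + 1322 = 1500.7 km = 1.5007×10⁶ m.
r = 178.7 + 364.0 = 542.70 km = 5.427×10⁵ m.
Semi-major axis a = (r_p + r_a)/2 = 844.64 km = 8.446×10⁵ m.
Vis-viva: v² = μ(2/r − 1/a) = 4.265×10⁹ × (3.685×10⁻⁶ − 1.184×10⁻⁶) = 1.067×10⁴ m²/s².
v = 103.3 m/s.

v ≈ 103 m/s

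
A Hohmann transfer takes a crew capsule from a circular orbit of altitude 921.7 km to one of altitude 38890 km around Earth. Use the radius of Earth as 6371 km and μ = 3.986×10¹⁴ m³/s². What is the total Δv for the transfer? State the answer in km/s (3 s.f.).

Δv_total ≈ 3.71 km/s

r₁ = 6371 + 921.7 = 7292.7 km = 7.2927×10⁶ m.
r₂ = 6371 + 38890 = 45261 km = 4.5261×10⁷ m.
Transfer ellipse a_t = (r₁ + r₂)/2 = 2.628×10⁷ m.
At r₁: circular v_c1 = √(μ/r₁) = 7393 m/s; transfer-perigee v_p = √[μ(2/r₁ − 1/a_t)] = 9703 m/s.
Δv₁ = v_p − v_c1 = 2310 m/s.
At r₂: circular v_c2 = √(μ/r₂) = 2968 m/s; transfer-apogee v_a = √[μ(2/r₂ − 1/a_t)] = 1563 m/s.
Δv₂ = v_c2 − v_a = 1404 m/s.
Total Δv = Δv₁ + Δv₂ = 3714 m/s = 3.714 km/s.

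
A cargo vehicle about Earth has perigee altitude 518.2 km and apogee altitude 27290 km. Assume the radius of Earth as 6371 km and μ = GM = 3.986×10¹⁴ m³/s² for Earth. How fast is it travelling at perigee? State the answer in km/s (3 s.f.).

v ≈ 9.80 km/s

r_p = 6371 + 518.2 = 6889.2 km = 6.8892×10⁶ m.
r_a = 6371 + 27290 = 33661 km = 3.3661×10⁷ m.
Semi-major axis a = (r_p + r_a)/2 = 20275 km = 2.028×10⁷ m.
Vis-viva: v² = μ(2/r − 1/a) = 3.986×10¹⁴ × (2.903×10⁻⁷ − 4.932×10⁻⁸) = 9.606×10⁷ m²/s².
v = 9801 m/s = 9.801 km/s.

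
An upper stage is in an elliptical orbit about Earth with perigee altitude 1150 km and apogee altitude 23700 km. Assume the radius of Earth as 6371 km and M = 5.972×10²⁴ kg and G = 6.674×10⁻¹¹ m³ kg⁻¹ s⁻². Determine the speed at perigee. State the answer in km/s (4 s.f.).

μ = GM = 6.674×10⁻¹¹ × 5.972×10²⁴ = 3.986×10¹⁴ m³/s².
r_p = 6371 + 1150 = 7521.0 km = 7.5210×10⁶ m.
r_a = 6371 + 23700 = 30071 km = 3.0071×10⁷ m.
Semi-major axis a = (r_p + r_a)/2 = 18796 km = 1.880×10⁷ m.
Vis-viva: v² = μ(2/r − 1/a) = 3.986×10¹⁴ × (2.659×10⁻⁷ − 5.320×10⁻⁸) = 8.478×10⁷ m²/s².
v = 9208 m/s = 9.208 km/s.

v ≈ 9.208 km/s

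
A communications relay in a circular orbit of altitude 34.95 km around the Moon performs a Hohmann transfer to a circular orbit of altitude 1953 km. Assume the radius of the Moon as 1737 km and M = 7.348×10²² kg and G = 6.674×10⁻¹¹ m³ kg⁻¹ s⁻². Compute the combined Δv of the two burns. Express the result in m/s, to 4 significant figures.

Δv_total ≈ 494.4 m/s

μ = GM = 6.674×10⁻¹¹ × 7.348×10²² = 4.904×10¹² m³/s².
r₁ = 1737 + 34.95 = 1772.0 km = 1.7720×10⁶ m.
r₂ = 1737 + 1953 = 3690.0 km = 3.6900×10⁶ m.
Transfer ellipse a_t = (r₁ + r₂)/2 = 2.731×10⁶ m.
At r₁: circular v_c1 = √(μ/r₁) = 1664 m/s; transfer-perilune v_p = √[μ(2/r₁ − 1/a_t)] = 1934 m/s.
Δv₁ = v_p − v_c1 = 270.2 m/s.
At r₂: circular v_c2 = √(μ/r₂) = 1153 m/s; transfer-apolune v_a = √[μ(2/r₂ − 1/a_t)] = 928.6 m/s.
Δv₂ = v_c2 − v_a = 224.2 m/s.
Total Δv = Δv₁ + Δv₂ = 494.4 m/s.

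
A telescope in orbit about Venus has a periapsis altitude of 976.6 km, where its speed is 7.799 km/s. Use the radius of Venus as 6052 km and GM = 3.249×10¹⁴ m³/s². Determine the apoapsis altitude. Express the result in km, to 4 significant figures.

r_p = 6052 + 976.6 = 7028.6 km = 7.029×10⁶ m.
Specific energy ε = v²/2 − μ/r = -1.581×10⁷ J/kg, so a = −μ/(2ε) = 1.027×10⁷ m.
The apsides satisfy r_p + r_a = 2a, so the apoapsis radius is 2a − r_p = 1.352×10⁷ m = 13517 km.
Apoapsis altitude = 13517 − 6052 = 7465.5 km.

apoapsis altitude ≈ 7465 km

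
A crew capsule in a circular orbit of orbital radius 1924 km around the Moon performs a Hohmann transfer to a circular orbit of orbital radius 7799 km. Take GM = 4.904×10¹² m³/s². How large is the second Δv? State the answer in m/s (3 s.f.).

r₁ = 1924 km = 1.924×10⁶ m.
r₂ = 7799 km = 7.799×10⁶ m.
Transfer ellipse a_t = (r₁ + r₂)/2 = 4.862×10⁶ m.
At r₁: circular v_c1 = √(μ/r₁) = 1597 m/s; transfer-perilune v_p = √[μ(2/r₁ − 1/a_t)] = 2022 m/s.
At r₂: circular v_c2 = √(μ/r₂) = 793.0 m/s; transfer-apolune v_a = √[μ(2/r₂ − 1/a_t)] = 498.9 m/s.
Δv₂ = v_c2 − v_a = 294.1 m/s.

Δv ≈ 294 m/s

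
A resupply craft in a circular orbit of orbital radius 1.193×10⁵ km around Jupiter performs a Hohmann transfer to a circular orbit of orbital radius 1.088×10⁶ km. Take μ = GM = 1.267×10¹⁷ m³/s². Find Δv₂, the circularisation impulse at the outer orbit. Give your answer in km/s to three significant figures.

Δv ≈ 5.99 km/s

r₁ = 1.193×10⁵ km = 1.193×10⁸ m.
r₂ = 1.088×10⁶ km = 1.088×10⁹ m.
Transfer ellipse a_t = (r₁ + r₂)/2 = 6.036×10⁸ m.
At r₁: circular v_c1 = √(μ/r₁) = 32590 m/s; transfer-perijove v_p = √[μ(2/r₁ − 1/a_t)] = 43750 m/s.
At r₂: circular v_c2 = √(μ/r₂) = 10790 m/s; transfer-apojove v_a = √[μ(2/r₂ − 1/a_t)] = 4797 m/s.
Δv₂ = v_c2 − v_a = 5994 m/s.
= 5.994 km/s.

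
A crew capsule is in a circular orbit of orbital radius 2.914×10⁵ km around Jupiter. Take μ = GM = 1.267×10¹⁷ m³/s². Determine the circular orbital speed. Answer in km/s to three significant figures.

v ≈ 20.9 km/s

r = 2.914×10⁵ km = 2.914×10⁸ m.
For a circular orbit v = √(μ/r) = √(1.267×10¹⁷ / 2.914×10⁸) = √(4.348×10⁸) = 20850 m/s.
That is 20.85 km/s.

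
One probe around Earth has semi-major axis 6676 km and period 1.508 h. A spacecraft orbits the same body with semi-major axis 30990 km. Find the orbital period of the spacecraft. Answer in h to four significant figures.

T₂ ≈ 15.08 h

Kepler's third law: T² ∝ a³, so T₂ = T₁ (a₂/a₁)^(3/2).
a₂/a₁ = 4.642, (a₂/a₁)^(3/2) = 10.00.
T₂ = 1.508 × 10.00 = 15.08 h.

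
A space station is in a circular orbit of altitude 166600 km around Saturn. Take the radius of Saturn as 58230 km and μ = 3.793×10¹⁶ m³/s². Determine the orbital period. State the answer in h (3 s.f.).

T ≈ 30.2 h

r = 58230 + 166600 = 224830 km = 2.2483×10⁸ m.
Kepler's third law: T = 2π√(r³/μ) = 2π√((2.248×10⁸)³ / 3.793×10¹⁶).
r³/μ = 2.996×10⁸ s², so T = 2π × 1.731×10⁴ = 1.088×10⁵ s.
Converting: 1.088×10⁵ s ÷ 3600 = 30.21 h.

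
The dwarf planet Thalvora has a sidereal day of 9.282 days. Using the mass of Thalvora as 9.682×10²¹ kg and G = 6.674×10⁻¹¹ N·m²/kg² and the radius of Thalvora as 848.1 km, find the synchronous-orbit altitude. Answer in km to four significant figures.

μ = GM = 6.674×10⁻¹¹ × 9.682×10²¹ = 6.462×10¹¹ m³/s².
T = 9.282 days = 8.020×10⁵ s.
A synchronous orbit has period T, so by Kepler's third law a = (μT²/4π²)^(1/3).
μT²/4π² = 6.462×10¹¹ × (8.020×10⁵)² / 39.48 = 1.053×10²² m³.
a = 2.192×10⁷ m = 21916 km.
Altitude h = a − R = 21916 − 848.1 = 21068 km.

h_sync ≈ 21070 km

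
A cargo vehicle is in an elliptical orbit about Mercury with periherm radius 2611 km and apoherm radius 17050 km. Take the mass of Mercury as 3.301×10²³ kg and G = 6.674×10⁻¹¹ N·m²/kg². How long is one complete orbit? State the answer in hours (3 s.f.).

μ = GM = 6.674×10⁻¹¹ × 3.301×10²³ = 2.203×10¹³ m³/s².
Semi-major axis a = (r_p + r_a)/2 = (2611.0 + 17050)/2 = 9830.5 km = 9.830×10⁶ m.
By Kepler's third law T = 2π√(a³/μ) = 2π × 6.567×10³ = 4.126×10⁴ s.
= 11.46 hours.

T ≈ 11.5 hours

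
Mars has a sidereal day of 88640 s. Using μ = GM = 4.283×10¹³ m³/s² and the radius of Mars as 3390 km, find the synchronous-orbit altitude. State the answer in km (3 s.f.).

h_sync ≈ 17000 km

A synchronous orbit has period T, so by Kepler's third law a = (μT²/4π²)^(1/3).
μT²/4π² = 4.283×10¹³ × (8.864×10⁴)² / 39.48 = 8.524×10²¹ m³.
a = 2.043×10⁷ m = 20428 km.
Altitude h = a − R = 20428 − 3390 = 17038 km.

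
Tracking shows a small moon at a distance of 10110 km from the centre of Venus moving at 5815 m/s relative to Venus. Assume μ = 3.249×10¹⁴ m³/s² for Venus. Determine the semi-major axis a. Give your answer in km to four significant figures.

a ≈ 10670 km

r = 1.011×10⁷ m.
Vis-viva rearranged: 1/a = 2/r − v²/μ = 1.978×10⁻⁷ − 1.041×10⁻⁷ = 9.375×10⁻⁸ m⁻¹.
a = 1.067×10⁷ m = 10667 km.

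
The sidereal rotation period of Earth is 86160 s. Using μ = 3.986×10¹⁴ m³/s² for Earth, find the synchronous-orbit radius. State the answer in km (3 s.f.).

r_sync ≈ 42200 km

A synchronous orbit has period T, so by Kepler's third law a = (μT²/4π²)^(1/3).
μT²/4π² = 3.986×10¹⁴ × (8.616×10⁴)² / 39.48 = 7.495×10²² m³.
a = 4.216×10⁷ m = 42163 km.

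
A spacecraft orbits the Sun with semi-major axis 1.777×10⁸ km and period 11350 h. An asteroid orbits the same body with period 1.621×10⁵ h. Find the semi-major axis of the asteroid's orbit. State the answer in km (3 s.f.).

Kepler's third law: a³ ∝ T², so a₂ = a₁ (T₂/T₁)^(2/3).
T₂/T₁ = 14.28, (T₂/T₁)^(2/3) = 5.887.
a₂ = 1.777×10⁸ × 5.887 = 1.046×10⁹ km.

a₂ ≈ 1.05×10⁹ km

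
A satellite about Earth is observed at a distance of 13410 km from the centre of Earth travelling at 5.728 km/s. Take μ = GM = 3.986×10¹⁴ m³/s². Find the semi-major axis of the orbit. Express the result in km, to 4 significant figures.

a ≈ 14960 km

r = 1.341×10⁷ m.
Vis-viva rearranged: 1/a = 2/r − v²/μ = 1.491×10⁻⁷ − 8.231×10⁻⁸ = 6.683×10⁻⁸ m⁻¹.
a = 1.496×10⁷ m = 14963 km.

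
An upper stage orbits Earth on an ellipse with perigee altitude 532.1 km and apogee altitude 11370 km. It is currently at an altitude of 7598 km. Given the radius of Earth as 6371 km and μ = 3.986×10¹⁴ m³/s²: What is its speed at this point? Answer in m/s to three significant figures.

v ≈ 4970 m/s

r_p = 6371 + 532.1 = 6903.1 km = 6.9031×10⁶ m.
r_a = 6371 + 11370 = 17741 km = 1.7741×10⁷ m.
r = 6371 + 7598 = 13969 km = 1.397×10⁷ m.
Semi-major axis a = (r_p + r_a)/2 = 12322 km = 1.232×10⁷ m.
Vis-viva: v² = μ(2/r − 1/a) = 3.986×10¹⁴ × (1.432×10⁻⁷ − 8.116×10⁻⁸) = 2.472×10⁷ m²/s².
v = 4972 m/s.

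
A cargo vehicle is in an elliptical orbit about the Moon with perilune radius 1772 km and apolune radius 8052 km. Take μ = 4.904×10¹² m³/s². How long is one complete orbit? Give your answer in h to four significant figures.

Semi-major axis a = (r_p + r_a)/2 = (1772.0 + 8052.0)/2 = 4912.0 km = 4.912×10⁶ m.
By Kepler's third law T = 2π√(a³/μ) = 2π × 4.916×10³ = 3.089×10⁴ s.
= 8.580 h.

T ≈ 8.580 h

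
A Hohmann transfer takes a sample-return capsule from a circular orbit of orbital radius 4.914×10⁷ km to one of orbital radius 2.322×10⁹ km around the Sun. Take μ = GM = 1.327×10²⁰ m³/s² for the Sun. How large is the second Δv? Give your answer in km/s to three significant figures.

Δv ≈ 6.02 km/s

r₁ = 4.914×10⁷ km = 4.914×10¹⁰ m.
r₂ = 2.322×10⁹ km = 2.322×10¹² m.
Transfer ellipse a_t = (r₁ + r₂)/2 = 1.186×10¹² m.
At r₁: circular v_c1 = √(μ/r₁) = 51970 m/s; transfer-perihelion v_p = √[μ(2/r₁ − 1/a_t)] = 72730 m/s.
At r₂: circular v_c2 = √(μ/r₂) = 7560 m/s; transfer-aphelion v_a = √[μ(2/r₂ − 1/a_t)] = 1539 m/s.
Δv₂ = v_c2 − v_a = 6021 m/s.
= 6.021 km/s.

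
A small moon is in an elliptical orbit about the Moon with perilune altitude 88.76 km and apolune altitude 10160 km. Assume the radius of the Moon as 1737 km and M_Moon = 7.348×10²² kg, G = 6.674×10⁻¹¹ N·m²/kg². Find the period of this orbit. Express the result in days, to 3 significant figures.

μ = GM = 6.674×10⁻¹¹ × 7.348×10²² = 4.904×10¹² m³/s².
r_p = 1737 + 88.76 = 1825.8 km = 1.8258×10⁶ m.
r_a = 1737 + 10160 = 11897 km = 1.1897×10⁷ m.
Semi-major axis a = (r_p + r_a)/2 = (1825.8 + 11897)/2 = 6861.4 km = 6.861×10⁶ m.
By Kepler's third law T = 2π√(a³/μ) = 2π × 8.116×10³ = 5.099×10⁴ s.
= 0.5902 days.

T ≈ 0.59 days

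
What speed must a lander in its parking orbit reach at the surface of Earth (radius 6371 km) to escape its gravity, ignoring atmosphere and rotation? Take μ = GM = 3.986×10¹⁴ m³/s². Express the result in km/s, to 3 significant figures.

v_esc ≈ 11.2 km/s

r = R = 6.371×10⁶ m.
Escape speed v_esc = √(2μ/r) = √(2 × 3.986×10¹⁴ / 6.371×10⁶) = √(1.251×10⁸) = 11190 m/s.
= 11.19 km/s.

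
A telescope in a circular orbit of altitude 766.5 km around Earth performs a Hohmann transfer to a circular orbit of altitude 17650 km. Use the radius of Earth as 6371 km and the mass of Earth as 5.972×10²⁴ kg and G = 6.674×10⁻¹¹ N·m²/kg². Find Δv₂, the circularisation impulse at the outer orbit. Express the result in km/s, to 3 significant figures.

Δv ≈ 1.32 km/s

μ = GM = 6.674×10⁻¹¹ × 5.972×10²⁴ = 3.986×10¹⁴ m³/s².
r₁ = 6371 + 766.5 = 7137.5 km = 7.1375×10⁶ m.
r₂ = 6371 + 17650 = 24021 km = 2.4021×10⁷ m.
Transfer ellipse a_t = (r₁ + r₂)/2 = 1.558×10⁷ m.
At r₁: circular v_c1 = √(μ/r₁) = 7473 m/s; transfer-perigee v_p = √[μ(2/r₁ − 1/a_t)] = 9279 m/s.
At r₂: circular v_c2 = √(μ/r₂) = 4073 m/s; transfer-apogee v_a = √[μ(2/r₂ − 1/a_t)] = 2757 m/s.
Δv₂ = v_c2 − v_a = 1316 m/s.
= 1.316 km/s.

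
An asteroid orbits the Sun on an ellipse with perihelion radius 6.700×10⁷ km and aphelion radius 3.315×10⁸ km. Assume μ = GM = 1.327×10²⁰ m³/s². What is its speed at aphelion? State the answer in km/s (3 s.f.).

Semi-major axis a = (r_p + r_a)/2 = 1.9925×10⁸ km = 1.992×10¹¹ m.
Vis-viva: v² = μ(2/r − 1/a) = 1.327×10²⁰ × (6.033×10⁻¹² − 5.019×10⁻¹²) = 1.346×10⁸ m²/s².
v = 11600 m/s = 11.60 km/s.

v ≈ 11.6 km/s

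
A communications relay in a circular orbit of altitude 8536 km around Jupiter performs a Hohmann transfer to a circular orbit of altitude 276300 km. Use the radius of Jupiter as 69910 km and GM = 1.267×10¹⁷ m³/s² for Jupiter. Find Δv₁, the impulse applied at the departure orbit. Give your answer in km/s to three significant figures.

Δv ≈ 11.1 km/s

r₁ = 69910 + 8536 = 78446 km = 7.8446×10⁷ m.
r₂ = 69910 + 276300 = 346210 km = 3.4621×10⁸ m.
Transfer ellipse a_t = (r₁ + r₂)/2 = 2.123×10⁸ m.
At r₁: circular v_c1 = √(μ/r₁) = 40190 m/s; transfer-perijove v_p = √[μ(2/r₁ − 1/a_t)] = 51320 m/s.
Δv₁ = v_p − v_c1 = 11130 m/s.
= 11.13 km/s.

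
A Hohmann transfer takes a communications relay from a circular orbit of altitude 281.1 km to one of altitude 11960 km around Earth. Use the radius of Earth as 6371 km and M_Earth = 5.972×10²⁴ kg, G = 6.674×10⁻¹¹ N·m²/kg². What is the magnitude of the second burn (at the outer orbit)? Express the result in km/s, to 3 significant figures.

μ = GM = 6.674×10⁻¹¹ × 5.972×10²⁴ = 3.986×10¹⁴ m³/s².
r₁ = 6371 + 281.1 = 6652.1 km = 6.6521×10⁶ m.
r₂ = 6371 + 11960 = 18331 km = 1.8331×10⁷ m.
Transfer ellipse a_t = (r₁ + r₂)/2 = 1.249×10⁷ m.
At r₁: circular v_c1 = √(μ/r₁) = 7741 m/s; transfer-perigee v_p = √[μ(2/r₁ − 1/a_t)] = 9377 m/s.
At r₂: circular v_c2 = √(μ/r₂) = 4663 m/s; transfer-apogee v_a = √[μ(2/r₂ − 1/a_t)] = 3403 m/s.
Δv₂ = v_c2 − v_a = 1260 m/s.
= 1.260 km/s.

Δv ≈ 1.26 km/s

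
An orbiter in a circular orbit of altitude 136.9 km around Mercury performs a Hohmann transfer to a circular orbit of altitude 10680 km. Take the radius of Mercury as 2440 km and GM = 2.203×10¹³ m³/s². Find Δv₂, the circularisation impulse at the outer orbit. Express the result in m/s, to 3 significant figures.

r₁ = 2440 + 136.9 = 2576.9 km = 2.5769×10⁶ m.
r₂ = 2440 + 10680 = 13120 km = 1.3120×10⁷ m.
Transfer ellipse a_t = (r₁ + r₂)/2 = 7.848×10⁶ m.
At r₁: circular v_c1 = √(μ/r₁) = 2924 m/s; transfer-periherm v_p = √[μ(2/r₁ − 1/a_t)] = 3780 m/s.
At r₂: circular v_c2 = √(μ/r₂) = 1296 m/s; transfer-apoherm v_a = √[μ(2/r₂ − 1/a_t)] = 742.5 m/s.
Δv₂ = v_c2 − v_a = 553.3 m/s.

Δv ≈ 553 m/s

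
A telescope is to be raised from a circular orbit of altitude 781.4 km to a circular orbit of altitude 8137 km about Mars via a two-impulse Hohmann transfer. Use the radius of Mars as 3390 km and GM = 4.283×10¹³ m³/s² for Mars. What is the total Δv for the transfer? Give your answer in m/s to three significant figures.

r₁ = 3390 + 781.4 = 4171.4 km = 4.1714×10⁶ m.
r₂ = 3390 + 8137 = 11527 km = 1.1527×10⁷ m.
Transfer ellipse a_t = (r₁ + r₂)/2 = 7.849×10⁶ m.
At r₁: circular v_c1 = √(μ/r₁) = 3204 m/s; transfer-periapsis v_p = √[μ(2/r₁ − 1/a_t)] = 3883 m/s.
Δv₁ = v_p − v_c1 = 678.8 m/s.
At r₂: circular v_c2 = √(μ/r₂) = 1928 m/s; transfer-apoapsis v_a = √[μ(2/r₂ − 1/a_t)] = 1405 m/s.
Δv₂ = v_c2 − v_a = 522.4 m/s.
Total Δv = Δv₁ + Δv₂ = 1201 m/s.

Δv_total ≈ 1200 m/s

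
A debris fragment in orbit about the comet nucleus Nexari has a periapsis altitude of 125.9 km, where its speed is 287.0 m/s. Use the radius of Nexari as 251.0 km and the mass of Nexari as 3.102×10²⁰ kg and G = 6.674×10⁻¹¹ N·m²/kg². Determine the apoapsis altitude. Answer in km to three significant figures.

apoapsis altitude ≈ 878 km

μ = GM = 6.674×10⁻¹¹ × 3.102×10²⁰ = 2.070×10¹⁰ m³/s².
r_p = 251.0 + 125.9 = 376.90 km = 3.769×10⁵ m.
Specific energy ε = v²/2 − μ/r = -1.374×10⁴ J/kg, so a = −μ/(2ε) = 7.531×10⁵ m.
The apsides satisfy r_p + r_a = 2a, so the apoapsis radius is 2a − r_p = 1.129×10⁶ m = 1129.4 km.
Apoapsis altitude = 1129.4 − 251.0 = 878.35 km.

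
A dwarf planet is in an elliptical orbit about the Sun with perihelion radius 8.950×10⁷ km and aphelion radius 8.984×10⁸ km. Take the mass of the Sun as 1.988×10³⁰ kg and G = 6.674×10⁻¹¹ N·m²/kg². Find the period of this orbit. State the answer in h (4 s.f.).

T ≈ 52600 h

μ = GM = 6.674×10⁻¹¹ × 1.988×10³⁰ = 1.327×10²⁰ m³/s².
Semi-major axis a = (r_p + r_a)/2 = (8.9500×10⁷ + 8.9840×10⁸)/2 = 4.9395×10⁸ km = 4.940×10¹¹ m.
By Kepler's third law T = 2π√(a³/μ) = 2π × 3.014×10⁷ = 1.894×10⁸ s.
= 52600 h.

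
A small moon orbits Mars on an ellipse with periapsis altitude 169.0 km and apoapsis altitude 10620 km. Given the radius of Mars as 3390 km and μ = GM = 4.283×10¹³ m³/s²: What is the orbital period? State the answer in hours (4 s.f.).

T ≈ 6.944 hours

r_p = 3390 + 169.0 = 3559.0 km = 3.5590×10⁶ m.
r_a = 3390 + 10620 = 14010 km = 1.4010×10⁷ m.
Semi-major axis a = (r_p + r_a)/2 = (3559.0 + 14010)/2 = 8784.5 km = 8.784×10⁶ m.
By Kepler's third law T = 2π√(a³/μ) = 2π × 3.978×10³ = 2.500×10⁴ s.
= 6.944 hours.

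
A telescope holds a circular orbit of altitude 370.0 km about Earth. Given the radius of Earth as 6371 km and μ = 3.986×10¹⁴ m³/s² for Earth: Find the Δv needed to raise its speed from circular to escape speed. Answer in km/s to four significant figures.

r = 6371 + 370.0 = 6741.0 km = 6.7410×10⁶ m.
Circular speed v_c = √(μ/r) = 7690 m/s.
Escape speed v_esc = √(2μ/r) = √2 × v_c = 10870 m/s.
Δv = v_esc − v_c = 3185 m/s = 3.185 km/s.

Δv ≈ 3.185 km/s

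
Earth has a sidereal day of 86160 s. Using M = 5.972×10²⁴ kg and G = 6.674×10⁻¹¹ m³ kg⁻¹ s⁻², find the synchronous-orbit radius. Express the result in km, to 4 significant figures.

r_sync ≈ 42160 km

μ = GM = 6.674×10⁻¹¹ × 5.972×10²⁴ = 3.986×10¹⁴ m³/s².
A synchronous orbit has period T, so by Kepler's third law a = (μT²/4π²)^(1/3).
μT²/4π² = 3.986×10¹⁴ × (8.616×10⁴)² / 39.48 = 7.495×10²² m³.
a = 4.216×10⁷ m = 42162 km.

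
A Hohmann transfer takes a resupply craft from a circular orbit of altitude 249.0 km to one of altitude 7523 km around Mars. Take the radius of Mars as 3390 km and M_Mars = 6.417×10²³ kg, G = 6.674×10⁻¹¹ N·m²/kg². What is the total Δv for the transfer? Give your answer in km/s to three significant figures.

Δv_total ≈ 1.35 km/s

μ = GM = 6.674×10⁻¹¹ × 6.417×10²³ = 4.283×10¹³ m³/s².
r₁ = 3390 + 249.0 = 3639.0 km = 3.6390×10⁶ m.
r₂ = 3390 + 7523 = 10913 km = 1.0913×10⁷ m.
Transfer ellipse a_t = (r₁ + r₂)/2 = 7.276×10⁶ m.
At r₁: circular v_c1 = √(μ/r₁) = 3431 m/s; transfer-periapsis v_p = √[μ(2/r₁ − 1/a_t)] = 4201 m/s.
Δv₁ = v_p − v_c1 = 770.8 m/s.
At r₂: circular v_c2 = √(μ/r₂) = 1981 m/s; transfer-apoapsis v_a = √[μ(2/r₂ − 1/a_t)] = 1401 m/s.
Δv₂ = v_c2 − v_a = 580.0 m/s.
Total Δv = Δv₁ + Δv₂ = 1351 m/s = 1.351 km/s.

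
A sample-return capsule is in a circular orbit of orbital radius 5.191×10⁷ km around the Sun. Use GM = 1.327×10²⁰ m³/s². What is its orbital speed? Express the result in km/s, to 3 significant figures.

r = 5.191×10⁷ km = 5.191×10¹⁰ m.
For a circular orbit v = √(μ/r) = √(1.327×10²⁰ / 5.191×10¹⁰) = √(2.556×10⁹) = 50560 m/s.
That is 50.56 km/s.

v ≈ 50.6 km/s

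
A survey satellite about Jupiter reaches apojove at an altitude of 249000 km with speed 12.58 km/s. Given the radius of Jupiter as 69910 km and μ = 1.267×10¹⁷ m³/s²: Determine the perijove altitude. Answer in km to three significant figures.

r_a = 69910 + 249000 = 3.1891×10⁵ km = 3.189×10⁸ m.
Specific energy ε = v²/2 − μ/r = -3.182×10⁸ J/kg, so a = −μ/(2ε) = 1.991×10⁸ m.
The apsides satisfy r_p + r_a = 2a, so the perijove radius is 2a − r_a = 7.931×10⁷ m = 79314 km.
Perijove altitude = 79314 − 69910 = 9404.1 km.

perijove altitude ≈ 9400 km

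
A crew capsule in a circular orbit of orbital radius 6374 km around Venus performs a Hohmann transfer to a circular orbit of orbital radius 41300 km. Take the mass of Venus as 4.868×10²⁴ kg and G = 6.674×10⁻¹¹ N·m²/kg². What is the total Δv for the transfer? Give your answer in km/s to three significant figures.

Δv_total ≈ 3.61 km/s

μ = GM = 6.674×10⁻¹¹ × 4.868×10²⁴ = 3.249×10¹⁴ m³/s².
r₁ = 6374 km = 6.374×10⁶ m.
r₂ = 41300 km = 4.130×10⁷ m.
Transfer ellipse a_t = (r₁ + r₂)/2 = 2.384×10⁷ m.
At r₁: circular v_c1 = √(μ/r₁) = 7139 m/s; transfer-periapsis v_p = √[μ(2/r₁ − 1/a_t)] = 9397 m/s.
Δv₁ = v_p − v_c1 = 2258 m/s.
At r₂: circular v_c2 = √(μ/r₂) = 2805 m/s; transfer-apoapsis v_a = √[μ(2/r₂ − 1/a_t)] = 1450 m/s.
Δv₂ = v_c2 − v_a = 1354 m/s.
Total Δv = Δv₁ + Δv₂ = 3612 m/s = 3.612 km/s.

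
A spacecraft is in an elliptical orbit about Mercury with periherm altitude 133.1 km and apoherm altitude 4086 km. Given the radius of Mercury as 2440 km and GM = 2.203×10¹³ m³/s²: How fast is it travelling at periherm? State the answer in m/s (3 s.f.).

r_p = 2440 + 133.1 = 2573.1 km = 2.5731×10⁶ m.
r_a = 2440 + 4086 = 6526.0 km = 6.5260×10⁶ m.
Semi-major axis a = (r_p + r_a)/2 = 4549.6 km = 4.550×10⁶ m.
Vis-viva: v² = μ(2/r − 1/a) = 2.203×10¹³ × (7.773×10⁻⁷ − 2.198×10⁻⁷) = 1.228×10⁷ m²/s².
v = 3504 m/s.

v ≈ 3500 m/s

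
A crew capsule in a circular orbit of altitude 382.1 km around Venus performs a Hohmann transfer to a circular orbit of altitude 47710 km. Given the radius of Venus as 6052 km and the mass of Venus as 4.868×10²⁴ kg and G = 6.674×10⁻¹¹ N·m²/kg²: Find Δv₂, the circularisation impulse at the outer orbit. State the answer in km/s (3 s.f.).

μ = GM = 6.674×10⁻¹¹ × 4.868×10²⁴ = 3.249×10¹⁴ m³/s².
r₁ = 6052 + 382.1 = 6434.1 km = 6.4341×10⁶ m.
r₂ = 6052 + 47710 = 53762 km = 5.3762×10⁷ m.
Transfer ellipse a_t = (r₁ + r₂)/2 = 3.010×10⁷ m.
At r₁: circular v_c1 = √(μ/r₁) = 7106 m/s; transfer-periapsis v_p = √[μ(2/r₁ − 1/a_t)] = 9497 m/s.
At r₂: circular v_c2 = √(μ/r₂) = 2458 m/s; transfer-apoapsis v_a = √[μ(2/r₂ − 1/a_t)] = 1137 m/s.
Δv₂ = v_c2 − v_a = 1322 m/s.
= 1.322 km/s.

Δv ≈ 1.32 km/s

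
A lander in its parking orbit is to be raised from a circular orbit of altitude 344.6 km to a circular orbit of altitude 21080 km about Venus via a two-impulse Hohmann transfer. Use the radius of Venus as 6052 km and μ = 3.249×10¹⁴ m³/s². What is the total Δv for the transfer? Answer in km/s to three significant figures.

Δv_total ≈ 3.26 km/s

r₁ = 6052 + 344.6 = 6396.6 km = 6.3966×10⁶ m.
r₂ = 6052 + 21080 = 27132 km = 2.7132×10⁷ m.
Transfer ellipse a_t = (r₁ + r₂)/2 = 1.676×10⁷ m.
At r₁: circular v_c1 = √(μ/r₁) = 7127 m/s; transfer-periapsis v_p = √[μ(2/r₁ − 1/a_t)] = 9067 m/s.
Δv₁ = v_p − v_c1 = 1940 m/s.
At r₂: circular v_c2 = √(μ/r₂) = 3460 m/s; transfer-apoapsis v_a = √[μ(2/r₂ − 1/a_t)] = 2138 m/s.
Δv₂ = v_c2 − v_a = 1323 m/s.
Total Δv = Δv₁ + Δv₂ = 3263 m/s = 3.263 km/s.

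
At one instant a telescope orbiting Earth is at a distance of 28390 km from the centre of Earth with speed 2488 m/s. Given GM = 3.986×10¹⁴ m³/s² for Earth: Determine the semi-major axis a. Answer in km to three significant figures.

r = 2.839×10⁷ m.
Vis-viva rearranged: 1/a = 2/r − v²/μ = 7.045×10⁻⁸ − 1.553×10⁻⁸ = 5.492×10⁻⁸ m⁻¹.
a = 1.821×10⁷ m = 18209 km.

a ≈ 18200 km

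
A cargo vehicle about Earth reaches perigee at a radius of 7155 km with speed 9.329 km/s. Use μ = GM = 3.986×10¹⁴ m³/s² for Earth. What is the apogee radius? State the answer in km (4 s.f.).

apogee radius ≈ 25530 km

r_p = 7.155×10⁶ m.
Specific energy ε = v²/2 − μ/r = -1.219×10⁷ J/kg, so a = −μ/(2ε) = 1.634×10⁷ m.
The apsides satisfy r_p + r_a = 2a, so the apogee radius is 2a − r_p = 2.553×10⁷ m = 25533 km.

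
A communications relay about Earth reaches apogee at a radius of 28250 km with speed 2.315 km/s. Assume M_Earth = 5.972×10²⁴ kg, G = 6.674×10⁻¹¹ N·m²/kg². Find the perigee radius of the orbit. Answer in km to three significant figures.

perigee radius ≈ 6620 km

μ = GM = 6.674×10⁻¹¹ × 5.972×10²⁴ = 3.986×10¹⁴ m³/s².
r_a = 2.825×10⁷ m.
Specific energy ε = v²/2 − μ/r = -1.143×10⁷ J/kg, so a = −μ/(2ε) = 1.744×10⁷ m.
The apsides satisfy r_p + r_a = 2a, so the perigee radius is 2a − r_a = 6.623×10⁶ m = 6623.4 km.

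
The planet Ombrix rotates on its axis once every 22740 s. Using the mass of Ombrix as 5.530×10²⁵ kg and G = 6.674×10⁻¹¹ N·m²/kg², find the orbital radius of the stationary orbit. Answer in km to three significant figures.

r_sync ≈ 36400 km

μ = GM = 6.674×10⁻¹¹ × 5.530×10²⁵ = 3.691×10¹⁵ m³/s².
A synchronous orbit has period T, so by Kepler's third law a = (μT²/4π²)^(1/3).
μT²/4π² = 3.691×10¹⁵ × (2.274×10⁴)² / 39.48 = 4.834×10²² m³.
a = 3.643×10⁷ m = 36429 km.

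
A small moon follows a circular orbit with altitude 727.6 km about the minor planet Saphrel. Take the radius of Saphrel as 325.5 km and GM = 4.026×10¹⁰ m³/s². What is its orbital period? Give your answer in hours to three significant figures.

T ≈ 9.40 hours

r = 325.5 + 727.6 = 1053.1 km = 1.0531×10⁶ m.
Kepler's third law: T = 2π√(r³/μ) = 2π√((1.053×10⁶)³ / 4.026×10¹⁰).
r³/μ = 2.901×10⁷ s², so T = 2π × 5.386×10³ = 3.384×10⁴ s.
Converting: 3.384×10⁴ s ÷ 3600 = 9.400 hours.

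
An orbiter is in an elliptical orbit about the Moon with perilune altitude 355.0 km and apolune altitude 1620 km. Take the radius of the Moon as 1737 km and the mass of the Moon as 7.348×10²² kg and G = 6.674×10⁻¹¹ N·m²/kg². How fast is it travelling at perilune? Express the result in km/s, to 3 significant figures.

μ = GM = 6.674×10⁻¹¹ × 7.348×10²² = 4.904×10¹² m³/s².
r_p = 1737 + 355.0 = 2092.0 km = 2.0920×10⁶ m.
r_a = 1737 + 1620 = 3357.0 km = 3.3570×10⁶ m.
Semi-major axis a = (r_p + r_a)/2 = 2724.5 km = 2.724×10⁶ m.
Vis-viva: v² = μ(2/r − 1/a) = 4.904×10¹² × (9.560×10⁻⁷ − 3.670×10⁻⁷) = 2.888×10⁶ m²/s².
v = 1700 m/s = 1.700 km/s.

v ≈ 1.70 km/s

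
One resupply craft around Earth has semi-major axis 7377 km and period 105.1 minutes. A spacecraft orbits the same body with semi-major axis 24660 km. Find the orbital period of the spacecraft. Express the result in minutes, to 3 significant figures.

Kepler's third law: T² ∝ a³, so T₂ = T₁ (a₂/a₁)^(3/2).
a₂/a₁ = 3.343, (a₂/a₁)^(3/2) = 6.112.
T₂ = 105.1 × 6.112 = 642.4 minutes.

T₂ ≈ 642 minutes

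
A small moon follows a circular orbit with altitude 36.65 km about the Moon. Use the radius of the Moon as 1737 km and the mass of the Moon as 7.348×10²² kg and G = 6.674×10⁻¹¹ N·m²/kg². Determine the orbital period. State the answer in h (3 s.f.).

μ = GM = 6.674×10⁻¹¹ × 7.348×10²² = 4.904×10¹² m³/s².
r = 1737 + 36.65 = 1773.7 km = 1.7736×10⁶ m.
Kepler's third law: T = 2π√(r³/μ) = 2π√((1.774×10⁶)³ / 4.904×10¹²).
r³/μ = 1.138×10⁶ s², so T = 2π × 1.067×10³ = 6.702×10³ s.
Converting: 6.702×10³ s ÷ 3600 = 1.862 h.

T ≈ 1.86 h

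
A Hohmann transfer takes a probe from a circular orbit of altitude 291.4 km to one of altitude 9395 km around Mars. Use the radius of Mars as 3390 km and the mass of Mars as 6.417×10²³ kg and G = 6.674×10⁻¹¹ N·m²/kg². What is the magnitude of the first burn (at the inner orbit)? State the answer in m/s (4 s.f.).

μ = GM = 6.674×10⁻¹¹ × 6.417×10²³ = 4.283×10¹³ m³/s².
r₁ = 3390 + 291.4 = 3681.4 km = 3.6814×10⁶ m.
r₂ = 3390 + 9395 = 12785 km = 1.2785×10⁷ m.
Transfer ellipse a_t = (r₁ + r₂)/2 = 8.233×10⁶ m.
At r₁: circular v_c1 = √(μ/r₁) = 3411 m/s; transfer-periapsis v_p = √[μ(2/r₁ − 1/a_t)] = 4250 m/s.
Δv₁ = v_p − v_c1 = 839.5 m/s.

Δv ≈ 839.5 m/s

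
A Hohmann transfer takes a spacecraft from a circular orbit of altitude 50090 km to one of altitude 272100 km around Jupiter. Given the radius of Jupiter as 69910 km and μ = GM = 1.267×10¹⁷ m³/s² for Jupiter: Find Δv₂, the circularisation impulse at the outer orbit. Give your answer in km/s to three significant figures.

r₁ = 69910 + 50090 = 120000 km = 1.2000×10⁸ m.
r₂ = 69910 + 272100 = 342010 km = 3.4201×10⁸ m.
Transfer ellipse a_t = (r₁ + r₂)/2 = 2.310×10⁸ m.
At r₁: circular v_c1 = √(μ/r₁) = 32490 m/s; transfer-perijove v_p = √[μ(2/r₁ − 1/a_t)] = 39540 m/s.
At r₂: circular v_c2 = √(μ/r₂) = 19250 m/s; transfer-apojove v_a = √[μ(2/r₂ − 1/a_t)] = 13870 m/s.
Δv₂ = v_c2 − v_a = 5375 m/s.
= 5.375 km/s.

Δv ≈ 5.37 km/s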